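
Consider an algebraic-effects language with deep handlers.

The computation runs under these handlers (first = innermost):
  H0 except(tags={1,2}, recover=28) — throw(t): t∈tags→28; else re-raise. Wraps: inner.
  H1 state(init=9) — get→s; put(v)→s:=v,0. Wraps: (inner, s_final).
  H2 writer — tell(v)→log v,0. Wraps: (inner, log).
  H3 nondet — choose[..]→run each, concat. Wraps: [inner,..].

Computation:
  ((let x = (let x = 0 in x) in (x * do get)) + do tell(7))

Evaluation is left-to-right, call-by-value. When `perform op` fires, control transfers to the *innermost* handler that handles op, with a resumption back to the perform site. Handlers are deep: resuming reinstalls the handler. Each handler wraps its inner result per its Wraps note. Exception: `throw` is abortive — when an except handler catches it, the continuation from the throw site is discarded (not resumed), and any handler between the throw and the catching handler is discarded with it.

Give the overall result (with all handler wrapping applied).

Answer: [((0, 9), (7))]

Evaluation trace:
get @ H1 ⇒ 9
tell(7) @ H2 ⇒ log+=7
H0 returns 0
H1 returns (0, 9)
H2 returns ((0, 9), (7))
H3 returns [((0, 9), (7))]
= [((0, 9), (7))]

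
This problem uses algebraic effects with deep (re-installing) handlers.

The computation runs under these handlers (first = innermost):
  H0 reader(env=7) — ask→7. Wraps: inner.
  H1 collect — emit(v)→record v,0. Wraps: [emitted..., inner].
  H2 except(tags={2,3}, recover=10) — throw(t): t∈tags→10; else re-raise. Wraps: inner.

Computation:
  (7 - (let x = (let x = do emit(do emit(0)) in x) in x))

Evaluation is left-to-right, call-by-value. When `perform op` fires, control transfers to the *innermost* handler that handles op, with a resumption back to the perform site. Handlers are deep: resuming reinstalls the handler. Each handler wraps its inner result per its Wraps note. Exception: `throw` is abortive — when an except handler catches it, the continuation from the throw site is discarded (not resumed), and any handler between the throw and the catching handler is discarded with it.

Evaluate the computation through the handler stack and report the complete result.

Working:
emit(0) @ H1 ⇒ out+=0
emit(0) @ H1 ⇒ out+=0
H0 returns 7
H1 returns [0, 0, 7]
H2 returns [0, 0, 7]
= [0, 0, 7]

Answer: [0, 0, 7]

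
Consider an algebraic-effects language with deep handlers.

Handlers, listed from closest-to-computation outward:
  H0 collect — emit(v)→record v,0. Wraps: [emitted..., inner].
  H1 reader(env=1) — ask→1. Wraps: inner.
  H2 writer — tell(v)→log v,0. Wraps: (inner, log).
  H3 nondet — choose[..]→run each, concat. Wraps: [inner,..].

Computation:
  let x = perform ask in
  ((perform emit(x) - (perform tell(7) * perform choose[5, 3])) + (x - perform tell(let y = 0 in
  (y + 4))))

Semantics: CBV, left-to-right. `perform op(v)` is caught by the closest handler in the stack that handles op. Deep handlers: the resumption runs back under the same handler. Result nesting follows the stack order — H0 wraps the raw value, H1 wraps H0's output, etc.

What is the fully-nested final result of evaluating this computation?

Answer: [([1, 1], (7, 4)), ([1, 1], (7, 4))]

Working:
ask @ H1 ⇒ 1
emit(1) @ H0 ⇒ out+=1
tell(7) @ H2 ⇒ log+=7
choose[5, 3] @ H3
  branch[0] choose=5:
    tell(4) @ H2 ⇒ log+=4
    H0 returns [1, 1]
    H1 returns [1, 1]
    H2 returns ([1, 1], (7, 4))
    H3 returns [([1, 1], (7, 4))]
  branch[1] choose=3:
    tell(4) @ H2 ⇒ log+=4
    H0 returns [1, 1]
    H1 returns [1, 1]
    H2 returns ([1, 1], (7, 4))
    H3 returns [([1, 1], (7, 4))]
= [([1, 1], (7, 4)), ([1, 1], (7, 4))]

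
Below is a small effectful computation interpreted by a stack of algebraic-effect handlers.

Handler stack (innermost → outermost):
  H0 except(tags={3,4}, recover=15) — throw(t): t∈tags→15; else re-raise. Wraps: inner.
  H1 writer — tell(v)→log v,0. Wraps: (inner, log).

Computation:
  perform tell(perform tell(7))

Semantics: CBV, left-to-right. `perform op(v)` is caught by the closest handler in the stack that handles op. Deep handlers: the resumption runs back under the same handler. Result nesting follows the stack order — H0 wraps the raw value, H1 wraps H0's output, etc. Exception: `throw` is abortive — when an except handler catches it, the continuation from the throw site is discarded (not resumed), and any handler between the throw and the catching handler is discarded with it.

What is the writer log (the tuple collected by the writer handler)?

Step-by-step:
tell(7) @ H1 ⇒ log+=7
tell(0) @ H1 ⇒ log+=0
H0 returns 0
H1 returns (0, (7, 0))
= (0, (7, 0))

Answer: (7, 0)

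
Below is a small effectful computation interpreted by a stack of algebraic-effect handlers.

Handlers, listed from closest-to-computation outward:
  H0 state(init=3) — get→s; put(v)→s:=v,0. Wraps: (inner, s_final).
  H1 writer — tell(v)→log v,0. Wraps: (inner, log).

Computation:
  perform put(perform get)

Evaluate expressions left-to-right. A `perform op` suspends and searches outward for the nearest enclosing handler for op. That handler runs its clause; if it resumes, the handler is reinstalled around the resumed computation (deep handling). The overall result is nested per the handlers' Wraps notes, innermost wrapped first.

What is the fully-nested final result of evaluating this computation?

Answer: ((0, 3), ())

Evaluation trace:
get @ H0 ⇒ 3
put(3) @ H0 ⇒ s:=3
H0 returns (0, 3)
H1 returns ((0, 3), ())
= ((0, 3), ())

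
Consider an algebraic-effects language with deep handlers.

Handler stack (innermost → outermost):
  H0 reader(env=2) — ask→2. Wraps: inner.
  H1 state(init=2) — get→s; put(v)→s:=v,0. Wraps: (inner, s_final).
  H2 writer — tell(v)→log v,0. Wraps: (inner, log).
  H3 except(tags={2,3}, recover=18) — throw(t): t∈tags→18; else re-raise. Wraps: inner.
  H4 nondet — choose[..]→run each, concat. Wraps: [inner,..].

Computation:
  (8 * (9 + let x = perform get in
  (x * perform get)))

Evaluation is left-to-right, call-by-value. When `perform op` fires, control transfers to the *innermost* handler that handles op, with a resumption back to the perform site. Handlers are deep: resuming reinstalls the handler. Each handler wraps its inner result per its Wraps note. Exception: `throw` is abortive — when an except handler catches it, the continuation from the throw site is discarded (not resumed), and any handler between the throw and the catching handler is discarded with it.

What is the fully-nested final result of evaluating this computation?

Step-by-step:
get @ H1 ⇒ 2
get @ H1 ⇒ 2
H0 returns 104
H1 returns (104, 2)
H2 returns ((104, 2), ())
H3 returns ((104, 2), ())
H4 returns [((104, 2), ())]
= [((104, 2), ())]

Answer: [((104, 2), ())]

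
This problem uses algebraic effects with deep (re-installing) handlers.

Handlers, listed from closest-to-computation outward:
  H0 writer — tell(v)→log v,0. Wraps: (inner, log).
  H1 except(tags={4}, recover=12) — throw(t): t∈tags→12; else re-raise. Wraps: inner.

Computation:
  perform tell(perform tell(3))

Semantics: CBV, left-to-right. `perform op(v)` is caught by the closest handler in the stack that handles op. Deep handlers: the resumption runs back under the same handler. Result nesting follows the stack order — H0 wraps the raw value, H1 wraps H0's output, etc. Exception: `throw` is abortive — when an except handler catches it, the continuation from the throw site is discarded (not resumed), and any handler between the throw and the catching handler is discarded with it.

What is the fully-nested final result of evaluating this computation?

Working:
tell(3) @ H0 ⇒ log+=3
tell(0) @ H0 ⇒ log+=0
H0 returns (0, (3, 0))
H1 returns (0, (3, 0))
= (0, (3, 0))

Answer: (0, (3, 0))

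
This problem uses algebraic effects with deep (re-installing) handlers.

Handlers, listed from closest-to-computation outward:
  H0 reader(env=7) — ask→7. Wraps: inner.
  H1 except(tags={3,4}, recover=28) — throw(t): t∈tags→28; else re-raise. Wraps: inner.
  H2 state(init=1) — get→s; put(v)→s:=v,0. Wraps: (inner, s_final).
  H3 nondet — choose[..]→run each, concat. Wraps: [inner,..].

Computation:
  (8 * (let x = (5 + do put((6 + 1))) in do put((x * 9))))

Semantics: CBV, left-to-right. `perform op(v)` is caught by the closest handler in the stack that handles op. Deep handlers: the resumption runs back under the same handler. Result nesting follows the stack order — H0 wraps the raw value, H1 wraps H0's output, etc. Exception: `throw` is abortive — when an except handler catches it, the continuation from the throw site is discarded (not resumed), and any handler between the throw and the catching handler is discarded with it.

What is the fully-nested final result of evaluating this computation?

Answer: [(0, 45)]

Evaluation trace:
put(7) @ H2 ⇒ s:=7
put(45) @ H2 ⇒ s:=45
H0 returns 0
H1 returns 0
H2 returns (0, 45)
H3 returns [(0, 45)]
= [(0, 45)]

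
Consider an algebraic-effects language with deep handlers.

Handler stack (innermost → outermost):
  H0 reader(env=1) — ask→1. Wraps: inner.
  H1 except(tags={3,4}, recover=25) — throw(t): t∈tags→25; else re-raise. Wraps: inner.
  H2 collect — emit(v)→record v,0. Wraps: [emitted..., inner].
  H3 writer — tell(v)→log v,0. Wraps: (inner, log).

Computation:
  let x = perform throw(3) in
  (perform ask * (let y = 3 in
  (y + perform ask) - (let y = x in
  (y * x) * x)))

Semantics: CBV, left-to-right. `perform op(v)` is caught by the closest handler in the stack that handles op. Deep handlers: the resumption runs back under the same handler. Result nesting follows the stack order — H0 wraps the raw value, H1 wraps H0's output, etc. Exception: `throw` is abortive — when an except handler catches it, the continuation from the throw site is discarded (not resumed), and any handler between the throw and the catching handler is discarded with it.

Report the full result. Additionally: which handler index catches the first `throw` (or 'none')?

Answer: ([25], ()) ; first throw caught by: H1

Working:
throw(3) @ H1 caught ⇒ 25
H2 returns [25]
H3 returns ([25], ())
= ([25], ())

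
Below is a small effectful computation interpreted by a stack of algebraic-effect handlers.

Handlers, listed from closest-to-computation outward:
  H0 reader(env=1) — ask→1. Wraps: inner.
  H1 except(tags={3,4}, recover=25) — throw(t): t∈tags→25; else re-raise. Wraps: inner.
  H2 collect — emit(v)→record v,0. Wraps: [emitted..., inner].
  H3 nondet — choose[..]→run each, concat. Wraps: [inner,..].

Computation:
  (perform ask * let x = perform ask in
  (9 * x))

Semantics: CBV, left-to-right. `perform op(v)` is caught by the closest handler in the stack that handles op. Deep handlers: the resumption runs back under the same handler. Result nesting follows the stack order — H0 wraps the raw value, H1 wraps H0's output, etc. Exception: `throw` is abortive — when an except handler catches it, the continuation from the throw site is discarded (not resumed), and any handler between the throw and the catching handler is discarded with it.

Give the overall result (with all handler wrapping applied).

Evaluation trace:
ask @ H0 ⇒ 1
ask @ H0 ⇒ 1
H0 returns 9
H1 returns 9
H2 returns [9]
H3 returns [[9]]
= [[9]]

Answer: [[9]]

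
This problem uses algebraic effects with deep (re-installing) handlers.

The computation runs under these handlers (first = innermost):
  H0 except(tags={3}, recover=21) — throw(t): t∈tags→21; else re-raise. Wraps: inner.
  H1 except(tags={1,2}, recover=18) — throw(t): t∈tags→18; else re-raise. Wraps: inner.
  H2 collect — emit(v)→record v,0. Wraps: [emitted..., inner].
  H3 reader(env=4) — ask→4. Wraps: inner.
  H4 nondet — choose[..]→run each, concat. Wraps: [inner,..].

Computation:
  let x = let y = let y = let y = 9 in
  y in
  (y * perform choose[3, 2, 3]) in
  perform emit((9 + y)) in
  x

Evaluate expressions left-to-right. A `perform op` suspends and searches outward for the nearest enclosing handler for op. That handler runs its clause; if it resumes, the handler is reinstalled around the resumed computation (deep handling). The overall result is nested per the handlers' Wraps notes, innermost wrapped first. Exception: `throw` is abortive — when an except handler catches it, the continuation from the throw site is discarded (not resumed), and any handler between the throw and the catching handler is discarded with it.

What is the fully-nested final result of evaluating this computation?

Answer: [[36, 0], [27, 0], [36, 0]]

Working:
choose[3, 2, 3] @ H4
  branch[0] choose=3:
    emit(36) @ H2 ⇒ out+=36
    H0 returns 0
    H1 returns 0
    H2 returns [36, 0]
    H3 returns [36, 0]
    H4 returns [[36, 0]]
  branch[1] choose=2:
    emit(27) @ H2 ⇒ out+=27
    H0 returns 0
    H1 returns 0
    H2 returns [27, 0]
    H3 returns [27, 0]
    H4 returns [[27, 0]]
  branch[2] choose=3:
    emit(36) @ H2 ⇒ out+=36
    H0 returns 0
    H1 returns 0
    H2 returns [36, 0]
    H3 returns [36, 0]
    H4 returns [[36, 0]]
= [[36, 0], [27, 0], [36, 0]]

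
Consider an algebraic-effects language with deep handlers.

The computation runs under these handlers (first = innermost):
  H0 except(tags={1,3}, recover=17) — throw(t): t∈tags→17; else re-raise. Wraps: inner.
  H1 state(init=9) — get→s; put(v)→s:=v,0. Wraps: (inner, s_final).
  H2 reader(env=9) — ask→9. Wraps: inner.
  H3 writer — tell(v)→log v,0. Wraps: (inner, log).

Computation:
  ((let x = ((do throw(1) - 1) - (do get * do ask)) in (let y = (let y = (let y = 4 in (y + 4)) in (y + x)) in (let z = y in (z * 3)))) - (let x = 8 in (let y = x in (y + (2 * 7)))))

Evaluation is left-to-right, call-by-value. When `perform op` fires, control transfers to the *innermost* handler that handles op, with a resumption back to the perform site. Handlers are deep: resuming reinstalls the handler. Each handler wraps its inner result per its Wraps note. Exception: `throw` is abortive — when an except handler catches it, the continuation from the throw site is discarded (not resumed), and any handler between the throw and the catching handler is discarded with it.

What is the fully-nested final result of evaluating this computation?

Working:
throw(1) @ H0 caught ⇒ 17
H1 returns (17, 9)
H2 returns (17, 9)
H3 returns ((17, 9), ())
= ((17, 9), ())

Answer: ((17, 9), ())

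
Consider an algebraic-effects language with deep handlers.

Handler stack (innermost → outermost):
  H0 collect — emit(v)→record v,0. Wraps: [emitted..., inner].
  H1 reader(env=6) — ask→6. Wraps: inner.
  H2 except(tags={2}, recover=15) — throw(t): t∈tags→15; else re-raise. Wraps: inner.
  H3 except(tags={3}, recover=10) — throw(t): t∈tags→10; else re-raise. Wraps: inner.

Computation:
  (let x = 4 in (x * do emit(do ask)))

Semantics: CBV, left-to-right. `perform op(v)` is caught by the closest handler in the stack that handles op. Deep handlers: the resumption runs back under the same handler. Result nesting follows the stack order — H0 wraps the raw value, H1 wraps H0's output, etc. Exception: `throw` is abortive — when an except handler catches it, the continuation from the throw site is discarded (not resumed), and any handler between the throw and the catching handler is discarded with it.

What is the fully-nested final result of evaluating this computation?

Answer: [6, 0]

Working:
ask @ H1 ⇒ 6
emit(6) @ H0 ⇒ out+=6
H0 returns [6, 0]
H1 returns [6, 0]
H2 returns [6, 0]
H3 returns [6, 0]
= [6, 0]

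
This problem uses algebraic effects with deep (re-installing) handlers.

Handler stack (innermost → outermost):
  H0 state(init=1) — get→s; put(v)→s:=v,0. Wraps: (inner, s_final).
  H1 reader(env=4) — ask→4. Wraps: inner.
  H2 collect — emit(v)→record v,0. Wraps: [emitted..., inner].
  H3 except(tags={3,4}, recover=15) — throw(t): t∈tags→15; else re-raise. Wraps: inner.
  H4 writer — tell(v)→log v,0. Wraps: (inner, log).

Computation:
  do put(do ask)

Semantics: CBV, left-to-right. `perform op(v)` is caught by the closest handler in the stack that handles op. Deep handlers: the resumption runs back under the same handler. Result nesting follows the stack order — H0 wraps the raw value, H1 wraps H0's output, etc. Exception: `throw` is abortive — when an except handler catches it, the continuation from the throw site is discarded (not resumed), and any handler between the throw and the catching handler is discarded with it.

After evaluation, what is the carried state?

Answer: 4

Evaluation trace:
ask @ H1 ⇒ 4
put(4) @ H0 ⇒ s:=4
H0 returns (0, 4)
H1 returns (0, 4)
H2 returns [(0, 4)]
H3 returns [(0, 4)]
H4 returns ([(0, 4)], ())
= ([(0, 4)], ())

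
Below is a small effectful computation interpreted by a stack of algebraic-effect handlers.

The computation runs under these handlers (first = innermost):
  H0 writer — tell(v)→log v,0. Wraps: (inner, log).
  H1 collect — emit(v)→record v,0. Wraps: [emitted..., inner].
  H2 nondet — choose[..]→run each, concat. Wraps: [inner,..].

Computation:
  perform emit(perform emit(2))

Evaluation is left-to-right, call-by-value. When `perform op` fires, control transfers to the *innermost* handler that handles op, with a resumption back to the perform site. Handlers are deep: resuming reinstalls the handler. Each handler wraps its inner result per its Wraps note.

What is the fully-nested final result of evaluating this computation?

Evaluation trace:
emit(2) @ H1 ⇒ out+=2
emit(0) @ H1 ⇒ out+=0
H0 returns (0, ())
H1 returns [2, 0, (0, ())]
H2 returns [[2, 0, (0, ())]]
= [[2, 0, (0, ())]]

Answer: [[2, 0, (0, ())]]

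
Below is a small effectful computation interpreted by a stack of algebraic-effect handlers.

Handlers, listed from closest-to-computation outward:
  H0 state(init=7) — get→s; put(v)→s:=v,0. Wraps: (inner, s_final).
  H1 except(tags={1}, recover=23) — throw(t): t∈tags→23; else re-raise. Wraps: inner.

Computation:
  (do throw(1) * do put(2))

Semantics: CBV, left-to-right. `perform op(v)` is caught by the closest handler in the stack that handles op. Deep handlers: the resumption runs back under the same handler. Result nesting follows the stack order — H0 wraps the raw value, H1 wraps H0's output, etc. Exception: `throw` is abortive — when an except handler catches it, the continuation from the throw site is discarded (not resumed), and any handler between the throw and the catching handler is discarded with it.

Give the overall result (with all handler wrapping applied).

Answer: 23

Step-by-step:
throw(1) @ H1 caught ⇒ 23
= 23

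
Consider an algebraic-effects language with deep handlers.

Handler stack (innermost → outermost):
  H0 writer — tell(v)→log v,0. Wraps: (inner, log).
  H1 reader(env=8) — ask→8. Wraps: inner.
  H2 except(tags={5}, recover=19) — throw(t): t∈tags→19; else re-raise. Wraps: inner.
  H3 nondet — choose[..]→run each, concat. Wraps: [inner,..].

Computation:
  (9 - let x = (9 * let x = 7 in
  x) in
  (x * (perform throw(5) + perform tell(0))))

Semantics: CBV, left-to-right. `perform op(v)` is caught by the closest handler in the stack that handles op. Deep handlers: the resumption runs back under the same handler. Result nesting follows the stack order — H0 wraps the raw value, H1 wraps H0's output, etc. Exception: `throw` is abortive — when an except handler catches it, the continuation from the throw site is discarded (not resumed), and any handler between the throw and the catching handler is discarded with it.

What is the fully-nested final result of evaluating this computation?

Answer: [19]

Working:
throw(5) @ H2 caught ⇒ 19
H3 returns [19]
= [19]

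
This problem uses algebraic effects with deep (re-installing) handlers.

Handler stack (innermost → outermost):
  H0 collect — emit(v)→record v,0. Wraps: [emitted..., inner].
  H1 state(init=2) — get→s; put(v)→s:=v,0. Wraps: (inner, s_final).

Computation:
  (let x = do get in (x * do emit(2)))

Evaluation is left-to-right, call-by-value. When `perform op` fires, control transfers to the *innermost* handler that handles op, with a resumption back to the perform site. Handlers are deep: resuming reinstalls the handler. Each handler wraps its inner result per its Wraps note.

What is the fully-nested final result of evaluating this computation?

Answer: ([2, 0], 2)

Evaluation trace:
get @ H1 ⇒ 2
emit(2) @ H0 ⇒ out+=2
H0 returns [2, 0]
H1 returns ([2, 0], 2)
= ([2, 0], 2)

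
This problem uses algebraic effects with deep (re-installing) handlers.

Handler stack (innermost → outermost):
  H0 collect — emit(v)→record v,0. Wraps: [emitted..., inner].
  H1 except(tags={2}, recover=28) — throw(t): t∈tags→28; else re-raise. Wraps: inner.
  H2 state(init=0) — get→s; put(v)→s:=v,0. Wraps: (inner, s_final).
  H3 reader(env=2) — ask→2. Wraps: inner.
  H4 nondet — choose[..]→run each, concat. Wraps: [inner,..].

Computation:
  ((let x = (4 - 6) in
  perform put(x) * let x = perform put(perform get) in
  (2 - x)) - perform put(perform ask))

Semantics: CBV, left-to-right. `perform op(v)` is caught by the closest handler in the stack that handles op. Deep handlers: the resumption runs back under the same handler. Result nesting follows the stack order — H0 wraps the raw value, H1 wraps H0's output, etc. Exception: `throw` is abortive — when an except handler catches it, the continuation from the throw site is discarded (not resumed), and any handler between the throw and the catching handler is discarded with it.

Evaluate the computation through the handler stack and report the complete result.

Step-by-step:
put(-2) @ H2 ⇒ s:=-2
get @ H2 ⇒ -2
put(-2) @ H2 ⇒ s:=-2
ask @ H3 ⇒ 2
put(2) @ H2 ⇒ s:=2
H0 returns [0]
H1 returns [0]
H2 returns ([0], 2)
H3 returns ([0], 2)
H4 returns [([0], 2)]
= [([0], 2)]

Answer: [([0], 2)]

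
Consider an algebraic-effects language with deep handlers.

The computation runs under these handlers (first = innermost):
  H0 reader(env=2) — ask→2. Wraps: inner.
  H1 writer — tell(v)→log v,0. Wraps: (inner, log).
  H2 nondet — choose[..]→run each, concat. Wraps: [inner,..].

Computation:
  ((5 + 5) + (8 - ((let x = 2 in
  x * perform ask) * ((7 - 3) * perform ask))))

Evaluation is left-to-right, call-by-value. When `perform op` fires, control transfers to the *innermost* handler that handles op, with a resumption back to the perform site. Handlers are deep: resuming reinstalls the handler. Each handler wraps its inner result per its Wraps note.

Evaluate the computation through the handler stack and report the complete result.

Answer: [(-14, ())]

Step-by-step:
ask @ H0 ⇒ 2
ask @ H0 ⇒ 2
H0 returns -14
H1 returns (-14, ())
H2 returns [(-14, ())]
= [(-14, ())]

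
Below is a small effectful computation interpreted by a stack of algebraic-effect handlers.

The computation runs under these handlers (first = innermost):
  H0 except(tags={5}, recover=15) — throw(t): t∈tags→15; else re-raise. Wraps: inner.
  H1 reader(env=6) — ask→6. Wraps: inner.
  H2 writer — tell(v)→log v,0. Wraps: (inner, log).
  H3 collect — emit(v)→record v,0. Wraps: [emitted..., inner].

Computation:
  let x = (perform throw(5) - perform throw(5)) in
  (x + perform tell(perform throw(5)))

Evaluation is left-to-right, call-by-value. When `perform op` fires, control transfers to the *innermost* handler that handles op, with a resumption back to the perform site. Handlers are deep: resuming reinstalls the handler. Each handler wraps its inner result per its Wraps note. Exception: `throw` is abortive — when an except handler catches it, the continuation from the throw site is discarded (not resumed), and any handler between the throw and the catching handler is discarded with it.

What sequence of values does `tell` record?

Step-by-step:
throw(5) @ H0 caught ⇒ 15
H1 returns 15
H2 returns (15, ())
H3 returns [(15, ())]
= [(15, ())]

Answer: ()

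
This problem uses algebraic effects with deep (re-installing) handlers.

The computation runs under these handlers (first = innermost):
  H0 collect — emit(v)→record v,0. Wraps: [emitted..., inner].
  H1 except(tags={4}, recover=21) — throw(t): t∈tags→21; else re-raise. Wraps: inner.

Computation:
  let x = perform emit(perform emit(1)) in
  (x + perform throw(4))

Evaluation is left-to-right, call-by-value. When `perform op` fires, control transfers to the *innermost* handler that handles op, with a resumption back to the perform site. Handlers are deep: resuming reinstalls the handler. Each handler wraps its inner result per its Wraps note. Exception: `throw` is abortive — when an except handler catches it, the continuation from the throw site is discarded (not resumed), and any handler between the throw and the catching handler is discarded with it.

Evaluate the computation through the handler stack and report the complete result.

Working:
emit(1) @ H0 ⇒ out+=1
emit(0) @ H0 ⇒ out+=0
throw(4) @ H1 caught ⇒ 21
= 21

Answer: 21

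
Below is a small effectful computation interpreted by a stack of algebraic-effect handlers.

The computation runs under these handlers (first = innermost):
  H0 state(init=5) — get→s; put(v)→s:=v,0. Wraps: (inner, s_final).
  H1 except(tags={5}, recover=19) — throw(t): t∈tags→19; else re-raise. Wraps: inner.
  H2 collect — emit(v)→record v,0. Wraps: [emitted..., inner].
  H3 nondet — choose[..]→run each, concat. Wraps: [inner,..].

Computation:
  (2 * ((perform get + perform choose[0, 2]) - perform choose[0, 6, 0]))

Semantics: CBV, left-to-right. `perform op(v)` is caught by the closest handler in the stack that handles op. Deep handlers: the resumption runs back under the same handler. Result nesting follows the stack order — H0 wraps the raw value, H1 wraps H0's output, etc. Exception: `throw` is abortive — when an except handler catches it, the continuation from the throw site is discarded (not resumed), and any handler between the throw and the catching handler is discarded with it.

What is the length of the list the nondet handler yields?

Evaluation trace:
get @ H0 ⇒ 5
choose[0, 2] @ H3
  branch[0] choose=0:
    choose[0, 6, 0] @ H3
      branch[0] choose=0:
        H0 returns (10, 5)
        H1 returns (10, 5)
        H2 returns [(10, 5)]
        H3 returns [[(10, 5)]]
      branch[1] choose=6:
        H0 returns (-2, 5)
        H1 returns (-2, 5)
        H2 returns [(-2, 5)]
        H3 returns [[(-2, 5)]]
      branch[2] choose=0:
        H0 returns (10, 5)
        H1 returns (10, 5)
        H2 returns [(10, 5)]
        H3 returns [[(10, 5)]]
  branch[1] choose=2:
    choose[0, 6, 0] @ H3
      branch[0] choose=0:
        H0 returns (14, 5)
        H1 returns (14, 5)
        H2 returns [(14, 5)]
        H3 returns [[(14, 5)]]
      branch[1] choose=6:
        H0 returns (2, 5)
        H1 returns (2, 5)
        H2 returns [(2, 5)]
        H3 returns [[(2, 5)]]
      branch[2] choose=0:
        H0 returns (14, 5)
        H1 returns (14, 5)
        H2 returns [(14, 5)]
        H3 returns [[(14, 5)]]
= [[(10, 5)], [(-2, 5)], [(10, 5)], [(14, 5)], [(2, 5)], [(14, 5)]]

Answer: 6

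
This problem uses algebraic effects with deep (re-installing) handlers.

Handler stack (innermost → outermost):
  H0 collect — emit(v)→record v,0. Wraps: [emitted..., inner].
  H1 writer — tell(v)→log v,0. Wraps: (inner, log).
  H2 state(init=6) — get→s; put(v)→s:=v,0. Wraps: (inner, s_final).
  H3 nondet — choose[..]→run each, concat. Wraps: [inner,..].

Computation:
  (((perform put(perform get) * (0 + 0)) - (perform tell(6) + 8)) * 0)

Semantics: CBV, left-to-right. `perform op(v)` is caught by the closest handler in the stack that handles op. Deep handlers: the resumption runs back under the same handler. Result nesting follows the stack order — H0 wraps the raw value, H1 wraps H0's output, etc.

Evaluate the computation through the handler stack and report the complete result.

Evaluation trace:
get @ H2 ⇒ 6
put(6) @ H2 ⇒ s:=6
tell(6) @ H1 ⇒ log+=6
H0 returns [0]
H1 returns ([0], (6))
H2 returns (([0], (6)), 6)
H3 returns [(([0], (6)), 6)]
= [(([0], (6)), 6)]

Answer: [(([0], (6)), 6)]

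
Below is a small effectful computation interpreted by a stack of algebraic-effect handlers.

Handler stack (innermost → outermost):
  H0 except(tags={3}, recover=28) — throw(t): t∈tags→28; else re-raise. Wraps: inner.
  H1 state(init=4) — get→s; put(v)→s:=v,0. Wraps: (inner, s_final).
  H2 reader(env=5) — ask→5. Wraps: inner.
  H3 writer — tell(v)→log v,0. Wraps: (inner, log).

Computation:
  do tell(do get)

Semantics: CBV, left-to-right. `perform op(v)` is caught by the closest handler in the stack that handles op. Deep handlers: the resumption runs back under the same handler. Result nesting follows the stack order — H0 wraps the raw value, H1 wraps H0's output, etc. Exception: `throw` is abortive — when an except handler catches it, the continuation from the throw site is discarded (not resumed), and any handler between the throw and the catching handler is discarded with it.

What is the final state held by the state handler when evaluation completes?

Answer: 4

Evaluation trace:
get @ H1 ⇒ 4
tell(4) @ H3 ⇒ log+=4
H0 returns 0
H1 returns (0, 4)
H2 returns (0, 4)
H3 returns ((0, 4), (4))
= ((0, 4), (4))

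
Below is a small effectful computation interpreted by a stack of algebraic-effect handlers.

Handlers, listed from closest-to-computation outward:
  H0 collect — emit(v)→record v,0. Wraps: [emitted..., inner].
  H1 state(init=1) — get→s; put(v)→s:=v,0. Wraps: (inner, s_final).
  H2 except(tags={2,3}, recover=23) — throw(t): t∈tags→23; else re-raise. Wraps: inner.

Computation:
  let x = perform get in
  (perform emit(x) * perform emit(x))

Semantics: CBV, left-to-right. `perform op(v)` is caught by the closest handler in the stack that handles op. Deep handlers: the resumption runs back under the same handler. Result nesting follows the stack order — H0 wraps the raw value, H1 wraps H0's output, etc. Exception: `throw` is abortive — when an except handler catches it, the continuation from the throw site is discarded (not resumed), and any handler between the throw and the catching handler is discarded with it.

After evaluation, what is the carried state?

Answer: 1

Working:
get @ H1 ⇒ 1
emit(1) @ H0 ⇒ out+=1
emit(1) @ H0 ⇒ out+=1
H0 returns [1, 1, 0]
H1 returns ([1, 1, 0], 1)
H2 returns ([1, 1, 0], 1)
= ([1, 1, 0], 1)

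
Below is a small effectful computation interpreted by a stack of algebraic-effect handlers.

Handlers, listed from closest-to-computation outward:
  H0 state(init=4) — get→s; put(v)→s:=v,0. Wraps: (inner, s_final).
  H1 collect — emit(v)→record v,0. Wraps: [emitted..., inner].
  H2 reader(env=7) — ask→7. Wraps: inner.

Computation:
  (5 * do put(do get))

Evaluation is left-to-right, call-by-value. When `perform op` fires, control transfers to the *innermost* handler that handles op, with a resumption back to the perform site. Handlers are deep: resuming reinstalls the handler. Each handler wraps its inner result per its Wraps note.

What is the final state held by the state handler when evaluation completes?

Answer: 4

Working:
get @ H0 ⇒ 4
put(4) @ H0 ⇒ s:=4
H0 returns (0, 4)
H1 returns [(0, 4)]
H2 returns [(0, 4)]
= [(0, 4)]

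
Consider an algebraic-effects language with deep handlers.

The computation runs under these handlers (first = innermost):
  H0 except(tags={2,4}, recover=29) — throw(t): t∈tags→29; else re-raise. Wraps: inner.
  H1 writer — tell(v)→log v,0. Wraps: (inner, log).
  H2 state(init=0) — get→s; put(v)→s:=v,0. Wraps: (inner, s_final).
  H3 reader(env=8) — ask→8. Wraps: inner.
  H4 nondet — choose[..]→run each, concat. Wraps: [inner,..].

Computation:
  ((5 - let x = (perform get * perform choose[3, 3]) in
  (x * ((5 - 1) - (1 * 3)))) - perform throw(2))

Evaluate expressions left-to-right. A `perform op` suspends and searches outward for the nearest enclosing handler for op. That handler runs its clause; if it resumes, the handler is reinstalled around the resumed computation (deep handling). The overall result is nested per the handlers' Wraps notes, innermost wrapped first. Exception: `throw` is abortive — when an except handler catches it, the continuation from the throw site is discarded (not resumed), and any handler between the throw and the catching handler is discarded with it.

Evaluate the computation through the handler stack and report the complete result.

Answer: [((29, ()), 0), ((29, ()), 0)]

Evaluation trace:
get @ H2 ⇒ 0
choose[3, 3] @ H4
  branch[0] choose=3:
    throw(2) @ H0 caught ⇒ 29
    H1 returns (29, ())
    H2 returns ((29, ()), 0)
    H3 returns ((29, ()), 0)
    H4 returns [((29, ()), 0)]
  branch[1] choose=3:
    throw(2) @ H0 caught ⇒ 29
    H1 returns (29, ())
    H2 returns ((29, ()), 0)
    H3 returns ((29, ()), 0)
    H4 returns [((29, ()), 0)]
= [((29, ()), 0), ((29, ()), 0)]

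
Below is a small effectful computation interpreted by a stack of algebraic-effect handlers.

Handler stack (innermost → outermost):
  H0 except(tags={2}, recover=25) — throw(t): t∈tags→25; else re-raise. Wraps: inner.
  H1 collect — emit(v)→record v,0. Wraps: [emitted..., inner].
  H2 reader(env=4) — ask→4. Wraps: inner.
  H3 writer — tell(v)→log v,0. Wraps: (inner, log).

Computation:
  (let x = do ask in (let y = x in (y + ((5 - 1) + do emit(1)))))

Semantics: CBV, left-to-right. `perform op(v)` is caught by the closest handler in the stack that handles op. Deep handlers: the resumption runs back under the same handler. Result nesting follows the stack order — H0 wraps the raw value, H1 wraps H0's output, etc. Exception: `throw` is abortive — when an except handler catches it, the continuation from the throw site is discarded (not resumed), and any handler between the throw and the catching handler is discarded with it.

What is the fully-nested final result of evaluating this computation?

Answer: ([1, 8], ())

Working:
ask @ H2 ⇒ 4
emit(1) @ H1 ⇒ out+=1
H0 returns 8
H1 returns [1, 8]
H2 returns [1, 8]
H3 returns ([1, 8], ())
= ([1, 8], ())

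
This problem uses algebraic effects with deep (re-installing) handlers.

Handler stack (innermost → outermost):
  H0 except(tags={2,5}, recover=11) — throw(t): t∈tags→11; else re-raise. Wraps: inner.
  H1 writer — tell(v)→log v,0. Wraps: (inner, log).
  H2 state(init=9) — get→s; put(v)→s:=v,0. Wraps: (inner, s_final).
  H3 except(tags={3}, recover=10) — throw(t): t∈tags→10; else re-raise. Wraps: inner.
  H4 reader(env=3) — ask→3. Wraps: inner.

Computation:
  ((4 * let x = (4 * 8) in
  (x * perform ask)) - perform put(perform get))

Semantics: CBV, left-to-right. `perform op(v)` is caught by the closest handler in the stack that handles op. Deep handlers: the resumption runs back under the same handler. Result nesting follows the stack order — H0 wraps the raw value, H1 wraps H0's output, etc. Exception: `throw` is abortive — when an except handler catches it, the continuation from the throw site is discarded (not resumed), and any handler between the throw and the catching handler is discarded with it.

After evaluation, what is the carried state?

Answer: 9

Working:
ask @ H4 ⇒ 3
get @ H2 ⇒ 9
put(9) @ H2 ⇒ s:=9
H0 returns 384
H1 returns (384, ())
H2 returns ((384, ()), 9)
H3 returns ((384, ()), 9)
H4 returns ((384, ()), 9)
= ((384, ()), 9)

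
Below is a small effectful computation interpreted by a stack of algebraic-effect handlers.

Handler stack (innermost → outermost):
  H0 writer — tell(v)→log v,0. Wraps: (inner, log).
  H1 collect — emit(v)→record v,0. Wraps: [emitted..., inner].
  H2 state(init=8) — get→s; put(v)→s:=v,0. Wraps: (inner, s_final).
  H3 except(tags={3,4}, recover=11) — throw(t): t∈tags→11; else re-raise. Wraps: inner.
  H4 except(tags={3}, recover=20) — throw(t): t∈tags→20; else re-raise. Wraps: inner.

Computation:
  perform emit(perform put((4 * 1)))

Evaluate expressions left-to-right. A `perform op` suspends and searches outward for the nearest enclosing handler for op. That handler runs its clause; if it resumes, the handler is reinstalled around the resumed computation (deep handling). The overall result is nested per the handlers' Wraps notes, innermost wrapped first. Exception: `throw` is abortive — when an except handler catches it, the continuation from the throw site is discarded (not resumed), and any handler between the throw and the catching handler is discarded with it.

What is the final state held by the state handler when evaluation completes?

Step-by-step:
put(4) @ H2 ⇒ s:=4
emit(0) @ H1 ⇒ out+=0
H0 returns (0, ())
H1 returns [0, (0, ())]
H2 returns ([0, (0, ())], 4)
H3 returns ([0, (0, ())], 4)
H4 returns ([0, (0, ())], 4)
= ([0, (0, ())], 4)

Answer: 4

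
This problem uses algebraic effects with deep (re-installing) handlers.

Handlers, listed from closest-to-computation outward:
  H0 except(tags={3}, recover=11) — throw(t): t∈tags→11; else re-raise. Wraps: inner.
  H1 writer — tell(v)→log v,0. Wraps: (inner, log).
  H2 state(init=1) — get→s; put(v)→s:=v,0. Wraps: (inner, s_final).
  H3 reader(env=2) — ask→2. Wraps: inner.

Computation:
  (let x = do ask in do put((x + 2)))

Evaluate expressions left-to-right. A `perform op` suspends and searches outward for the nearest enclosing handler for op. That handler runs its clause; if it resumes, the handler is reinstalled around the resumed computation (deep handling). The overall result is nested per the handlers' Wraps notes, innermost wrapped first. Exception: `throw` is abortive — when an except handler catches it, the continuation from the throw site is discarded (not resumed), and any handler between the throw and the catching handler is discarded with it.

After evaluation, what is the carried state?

Step-by-step:
ask @ H3 ⇒ 2
put(4) @ H2 ⇒ s:=4
H0 returns 0
H1 returns (0, ())
H2 returns ((0, ()), 4)
H3 returns ((0, ()), 4)
= ((0, ()), 4)

Answer: 4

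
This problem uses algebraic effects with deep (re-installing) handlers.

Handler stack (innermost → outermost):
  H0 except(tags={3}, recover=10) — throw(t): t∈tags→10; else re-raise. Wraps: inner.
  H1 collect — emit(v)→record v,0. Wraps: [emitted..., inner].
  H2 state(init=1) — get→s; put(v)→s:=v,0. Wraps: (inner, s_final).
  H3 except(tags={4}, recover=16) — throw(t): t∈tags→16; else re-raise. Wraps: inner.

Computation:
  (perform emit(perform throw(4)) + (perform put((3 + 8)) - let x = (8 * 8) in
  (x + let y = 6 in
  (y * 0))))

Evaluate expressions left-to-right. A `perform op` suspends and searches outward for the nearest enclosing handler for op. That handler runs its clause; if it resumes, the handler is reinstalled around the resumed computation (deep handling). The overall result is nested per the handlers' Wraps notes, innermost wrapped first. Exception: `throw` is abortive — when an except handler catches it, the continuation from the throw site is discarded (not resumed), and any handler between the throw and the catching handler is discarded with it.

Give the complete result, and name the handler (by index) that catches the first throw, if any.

Answer: 16 ; first throw caught by: H3

Working:
throw(4) @ H0 re-raised
throw(4) @ H3 caught ⇒ 16
= 16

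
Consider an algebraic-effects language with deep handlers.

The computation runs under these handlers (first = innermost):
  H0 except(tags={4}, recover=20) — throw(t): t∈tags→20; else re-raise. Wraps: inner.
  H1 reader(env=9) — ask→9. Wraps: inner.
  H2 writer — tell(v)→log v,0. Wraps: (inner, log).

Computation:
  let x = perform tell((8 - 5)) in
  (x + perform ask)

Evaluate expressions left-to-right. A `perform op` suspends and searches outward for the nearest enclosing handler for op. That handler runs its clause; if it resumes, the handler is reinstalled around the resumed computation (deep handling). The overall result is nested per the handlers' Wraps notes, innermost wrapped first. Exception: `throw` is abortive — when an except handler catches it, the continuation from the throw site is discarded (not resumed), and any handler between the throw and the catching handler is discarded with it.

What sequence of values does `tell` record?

Working:
tell(3) @ H2 ⇒ log+=3
ask @ H1 ⇒ 9
H0 returns 9
H1 returns 9
H2 returns (9, (3))
= (9, (3))

Answer: (3)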